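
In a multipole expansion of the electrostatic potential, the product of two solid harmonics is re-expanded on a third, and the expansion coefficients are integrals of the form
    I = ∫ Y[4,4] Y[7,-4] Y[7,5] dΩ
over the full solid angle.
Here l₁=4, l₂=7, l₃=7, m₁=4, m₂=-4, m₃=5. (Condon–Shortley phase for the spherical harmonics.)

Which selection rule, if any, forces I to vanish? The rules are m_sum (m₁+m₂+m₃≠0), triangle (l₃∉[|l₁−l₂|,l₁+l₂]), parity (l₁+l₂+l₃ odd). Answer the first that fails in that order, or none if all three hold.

azimuthal sum: 4 − 4 + 5 = 5  ✗
3 ≤ 7 ≤ 11 (triangle on l)
L = 4 + 7 + 7 = 18 (even)

m_sum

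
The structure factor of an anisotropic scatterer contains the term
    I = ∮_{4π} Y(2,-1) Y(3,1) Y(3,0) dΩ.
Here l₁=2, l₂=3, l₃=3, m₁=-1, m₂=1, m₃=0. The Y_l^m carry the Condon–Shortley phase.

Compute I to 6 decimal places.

Checks pass: Σm=0; 8 even; l₃=3∈[1,5].
(2·2+1)(2·3+1)(2·3+1) = 245
Δ: 2! 2! 4! / 9! → 1/3780
sum: t=0:+1/24 t=1:−1/4 t=2:+1/24 = -1/6
3j²(2 3 3; 0 0 0) = Δ·Π!·Σ² = 4/105  (sign +1)
sum: t=1:−1/12 t=2:+1/8 = 1/24
3j²(2 3 3; -1 1 0) = Δ·Π!·Σ² = 1/210  (sign -1)
combine: 4πI² = 245·4/105·1/210 = 2/45
take √, sign -1: I = -0.05947080

-0.059471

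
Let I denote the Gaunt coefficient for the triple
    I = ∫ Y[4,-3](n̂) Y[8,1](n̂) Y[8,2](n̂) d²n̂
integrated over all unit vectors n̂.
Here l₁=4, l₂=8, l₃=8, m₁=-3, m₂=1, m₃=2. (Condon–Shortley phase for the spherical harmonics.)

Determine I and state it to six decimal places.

-0.029073

m-sum 0 ✓  L=20 even ✓  4≤8≤12 ✓
Π(2lᵢ+1) = 9×17×17 = 2601
triangle coeff Δ(4,8,8) = 1/185175900
Σ_t [0,4]: t=0:+1/557383680 t=1:−1/21772800 t=2:+1/8294400 t=3:−1/21772800 t=4:+1/557383680 = 1/30965760
(3j)²=36/4199 [(4 8 8; 0 0 0)], sign=+1
Σ_t [3,4]: t=3:−1/74649600 t=4:+1/87091200 = -1/522547200
(3j)²=2/4199 [(4 8 8; -3 1 2)], sign=-1
⇒ 4πI² = 648/61009
I = (-1)√(648/61009/(4π)) = -0.02907272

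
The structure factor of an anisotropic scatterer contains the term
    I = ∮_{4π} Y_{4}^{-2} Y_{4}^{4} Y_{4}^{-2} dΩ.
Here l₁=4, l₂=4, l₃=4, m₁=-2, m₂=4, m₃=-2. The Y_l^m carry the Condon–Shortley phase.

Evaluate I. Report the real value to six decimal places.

0.190983

m-sum 0 ✓  L=12 even ✓  0≤4≤8 ✓
Π(2lᵢ+1) = 9×9×9 = 729
triangle coeff Δ(4,4,4) = 1/450450
Σ_t [0,4]: t=0:+1/13824 t=1:−1/216 t=2:+1/64 t=3:−1/216 t=4:+1/13824 = 5/768
(3j)²=18/1001 [(4 4 4; 0 0 0)], sign=+1
Σ_t [4,4]: t=4:+1/2304 = 1/2304
(3j)²=5/143 [(4 4 4; -2 4 -2)], sign=+1
⇒ 4πI² = 65610/143143
I = (+1)√(65610/143143/(4π)) = 0.19098314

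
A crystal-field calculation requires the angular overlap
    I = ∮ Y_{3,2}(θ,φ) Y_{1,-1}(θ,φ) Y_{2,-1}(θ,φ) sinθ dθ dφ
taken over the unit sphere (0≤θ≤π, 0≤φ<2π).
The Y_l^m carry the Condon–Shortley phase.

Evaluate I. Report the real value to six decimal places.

0.261169

m-sum 0 ✓  L=6 even ✓  2≤2≤4 ✓
Π(2lᵢ+1) = 7×3×5 = 105
triangle coeff Δ(3,1,2) = 1/105
Σ_t [1,1]: t=1:−1/4 = -1/4
(3j)²=3/35 [(3 1 2; 0 0 0)], sign=-1
Σ_t [0,0]: t=0:+1/12 = 1/12
(3j)²=2/21 [(3 1 2; 2 -1 -1)], sign=-1
⇒ 4πI² = 6/7
I = (+1)√(6/7/(4π)) = 0.26116903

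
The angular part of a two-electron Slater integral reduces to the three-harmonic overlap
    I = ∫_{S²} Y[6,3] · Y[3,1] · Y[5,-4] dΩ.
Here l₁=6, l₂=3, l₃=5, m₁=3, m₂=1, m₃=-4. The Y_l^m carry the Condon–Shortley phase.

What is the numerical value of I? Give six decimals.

m-sum 0 ✓  L=14 even ✓  3≤5≤9 ✓
Π(2lᵢ+1) = 13×7×11 = 1001
triangle coeff Δ(6,3,5) = 1/675675
Σ_t [1,3]: t=1:−1/8640 t=2:+1/2304 t=3:−1/8640 = 7/34560
(3j)²=7/429 [(6 3 5; 0 0 0)], sign=-1
Σ_t [2,3]: t=2:+1/40320 t=3:−1/241920 = 1/48384
(3j)²=24/1001 [(6 3 5; 3 1 -4)], sign=-1
⇒ 4πI² = 56/143
I = (+1)√(56/143/(4π)) = 0.17653103

0.176531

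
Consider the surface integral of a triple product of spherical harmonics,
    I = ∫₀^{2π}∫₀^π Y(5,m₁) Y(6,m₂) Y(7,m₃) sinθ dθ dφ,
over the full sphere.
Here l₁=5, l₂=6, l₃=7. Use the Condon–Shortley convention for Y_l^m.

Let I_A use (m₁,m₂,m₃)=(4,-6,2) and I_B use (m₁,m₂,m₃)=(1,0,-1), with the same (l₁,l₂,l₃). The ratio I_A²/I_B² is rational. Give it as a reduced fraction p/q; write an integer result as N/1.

27/22

Same 5,6,7: normalisation and zero-m 3j drop out of the ratio.
A: Δ: 4! 6! 8! / 19! → 1/174594420; sum: t=0:+1/116121600 = 1/116121600; 3j²(5 6 7; 4 -6 2) = Δ·Π!·Σ² = 27/8398  (sign -1)
B: Δ: 4! 6! 8! / 19! → 1/174594420; sum: t=0:+1/1658880 t=1:−1/155520 t=2:+1/110592 t=3:−1/518400 t=4:+1/24883200 = 11/8294400; 3j²(5 6 7; 1 0 -1) = Δ·Π!·Σ² = 11/4199  (sign +1)
I_A²/I_B² = (27/8398)/(11/4199) = 27/22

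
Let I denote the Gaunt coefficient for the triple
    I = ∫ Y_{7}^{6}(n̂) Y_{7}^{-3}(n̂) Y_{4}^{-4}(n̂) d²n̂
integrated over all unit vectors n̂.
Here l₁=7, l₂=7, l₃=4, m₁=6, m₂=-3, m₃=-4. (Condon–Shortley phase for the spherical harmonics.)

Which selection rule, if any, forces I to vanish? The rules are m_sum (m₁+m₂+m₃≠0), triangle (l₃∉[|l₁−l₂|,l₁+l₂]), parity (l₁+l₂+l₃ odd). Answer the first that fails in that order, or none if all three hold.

azimuthal sum: 6 − 3 − 4 = -1  ✗
0 ≤ 4 ≤ 14 (triangle on l)
L = 7 + 7 + 4 = 18 (even)

m_sum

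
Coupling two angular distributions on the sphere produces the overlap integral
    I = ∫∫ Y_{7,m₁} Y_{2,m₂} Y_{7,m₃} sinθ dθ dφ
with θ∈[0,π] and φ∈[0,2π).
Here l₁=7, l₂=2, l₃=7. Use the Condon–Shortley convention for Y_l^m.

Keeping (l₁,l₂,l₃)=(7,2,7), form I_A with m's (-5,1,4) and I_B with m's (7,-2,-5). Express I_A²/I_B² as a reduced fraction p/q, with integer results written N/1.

l's match ⇒ only the (l;m) 3-j factors differ between A and B.
A: triangle coeff Δ(7,2,7) = 1/185640; Σ_t [1,2]: t=1:−1/79833600 t=2:+1/14515200 = 1/17740800; (3j)²=729/30940 [(7 2 7; -5 1 4)], sign=-1
B: triangle coeff Δ(7,2,7) = 1/185640; Σ_t [0,0]: t=0:+1/1916006400 = 1/1916006400; (3j)²=1/340 [(7 2 7; 7 -2 -5)], sign=+1
I_A²/I_B² = (729/30940)/(1/340) = 729/91

729/91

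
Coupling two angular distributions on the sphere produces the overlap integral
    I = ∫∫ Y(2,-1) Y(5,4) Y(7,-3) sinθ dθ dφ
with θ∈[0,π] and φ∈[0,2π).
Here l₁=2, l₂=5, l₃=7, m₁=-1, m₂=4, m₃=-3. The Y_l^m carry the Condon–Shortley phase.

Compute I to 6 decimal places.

-0.071671

Checks pass: Σm=0; 14 even; l₃=7∈[3,7].
(2·2+1)(2·5+1)(2·7+1) = 825
Δ: 0! 4! 10! / 15! → 1/15015
sum: t=0:+1/57600 = 1/57600
3j²(2 5 7; 0 0 0) = Δ·Π!·Σ² = 21/715  (sign -1)
sum: t=0:+1/2177280 = 1/2177280
3j²(2 5 7; -1 4 -3) = Δ·Π!·Σ² = 8/3003  (sign +1)
combine: 4πI² = 825·21/715·8/3003 = 120/1859
take √, sign -1: I = -0.07167142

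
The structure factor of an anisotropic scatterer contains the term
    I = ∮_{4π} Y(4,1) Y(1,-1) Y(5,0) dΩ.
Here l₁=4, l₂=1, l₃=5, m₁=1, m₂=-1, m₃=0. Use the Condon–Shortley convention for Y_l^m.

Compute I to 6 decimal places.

0.155288

Checks pass: Σm=0; 10 even; l₃=5∈[3,5].
(2·4+1)(2·1+1)(2·5+1) = 297
Δ: 0! 8! 2! / 11! → 1/495
sum: t=0:+1/576 = 1/576
3j²(4 1 5; 0 0 0) = Δ·Π!·Σ² = 5/99  (sign -1)
sum: t=0:+1/1440 = 1/1440
3j²(4 1 5; 1 -1 0) = Δ·Π!·Σ² = 2/99  (sign -1)
combine: 4πI² = 297·5/99·2/99 = 10/33
take √, sign +1: I = 0.15528807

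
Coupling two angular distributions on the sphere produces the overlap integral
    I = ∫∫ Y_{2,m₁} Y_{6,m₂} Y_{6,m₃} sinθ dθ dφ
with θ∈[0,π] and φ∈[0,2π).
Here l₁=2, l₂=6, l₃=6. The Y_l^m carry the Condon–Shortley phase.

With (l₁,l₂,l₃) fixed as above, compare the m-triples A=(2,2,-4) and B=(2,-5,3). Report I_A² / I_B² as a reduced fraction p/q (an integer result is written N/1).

18/11

Shared (l₁,l₂,l₃)=(2,6,6): N and (l;000)² cancel in I_A²/I_B².
A: Δ = 2!·2!·10!/15! = 1/90090; Racah Σ t=0..0: t=0:+1/322560 = 1/322560; ⇒ 3j(2 6 6; 2 2 -4)² = 18/1001, sgn +1
B: Δ = 2!·2!·10!/15! = 1/90090; Racah Σ t=0..0: t=0:+1/1451520 = 1/1451520; ⇒ 3j(2 6 6; 2 -5 3)² = 1/91, sgn -1
I_A²/I_B² = (18/1001)/(1/91) = 18/11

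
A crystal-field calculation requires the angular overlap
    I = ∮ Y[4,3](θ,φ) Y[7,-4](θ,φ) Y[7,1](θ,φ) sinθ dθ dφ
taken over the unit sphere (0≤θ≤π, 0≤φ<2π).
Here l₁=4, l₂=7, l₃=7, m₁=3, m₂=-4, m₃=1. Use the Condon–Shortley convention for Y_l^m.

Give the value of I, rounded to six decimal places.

-0.140104

m-sum 0 ✓  L=18 even ✓  3≤7≤11 ✓
Π(2lᵢ+1) = 9×15×15 = 2025
triangle coeff Δ(4,7,7) = 1/58198140
Σ_t [0,4]: t=0:+1/17418240 t=1:−1/622080 t=2:+1/230400 t=3:−1/622080 t=4:+1/17418240 = 1/806400
(3j)²=2268/230945 [(4 7 7; 0 0 0)], sign=-1
Σ_t [0,1]: t=0:+1/4354560 t=1:−1/11612160 = 1/6967296
(3j)²=625/50388 [(4 7 7; 3 -4 1)], sign=+1
⇒ 4πI² = 47840625/193947611
I = (-1)√(47840625/193947611/(4π)) = -0.14010424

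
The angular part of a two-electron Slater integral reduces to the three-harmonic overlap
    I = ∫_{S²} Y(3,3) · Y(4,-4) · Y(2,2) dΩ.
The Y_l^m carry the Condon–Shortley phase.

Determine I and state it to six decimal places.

0.000000

m-sum = 3 − 4 + 2 = 1 ≠ 0 ⇒ I = 0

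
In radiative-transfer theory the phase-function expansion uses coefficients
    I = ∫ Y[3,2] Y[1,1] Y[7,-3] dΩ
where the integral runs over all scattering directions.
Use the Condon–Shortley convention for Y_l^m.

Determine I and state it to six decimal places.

triangle: need 2≤l₃≤4, have 7; I=0

0.000000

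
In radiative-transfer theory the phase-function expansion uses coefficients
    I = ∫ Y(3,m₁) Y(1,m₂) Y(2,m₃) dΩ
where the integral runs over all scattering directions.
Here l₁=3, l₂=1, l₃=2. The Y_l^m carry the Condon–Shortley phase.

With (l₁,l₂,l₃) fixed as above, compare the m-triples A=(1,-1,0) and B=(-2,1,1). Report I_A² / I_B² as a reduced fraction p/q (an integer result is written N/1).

Shared (l₁,l₂,l₃)=(3,1,2): N and (l;000)² cancel in I_A²/I_B².
A: Δ = 2!·4!·0!/7! = 1/105; Racah Σ t=0..0: t=0:+1/8 = 1/8; ⇒ 3j(3 1 2; 1 -1 0)² = 2/35, sgn +1
B: Δ = 2!·4!·0!/7! = 1/105; Racah Σ t=2..2: t=2:+1/12 = 1/12; ⇒ 3j(3 1 2; -2 1 1)² = 2/21, sgn -1
I_A²/I_B² = (2/35)/(2/21) = 3/5

3/5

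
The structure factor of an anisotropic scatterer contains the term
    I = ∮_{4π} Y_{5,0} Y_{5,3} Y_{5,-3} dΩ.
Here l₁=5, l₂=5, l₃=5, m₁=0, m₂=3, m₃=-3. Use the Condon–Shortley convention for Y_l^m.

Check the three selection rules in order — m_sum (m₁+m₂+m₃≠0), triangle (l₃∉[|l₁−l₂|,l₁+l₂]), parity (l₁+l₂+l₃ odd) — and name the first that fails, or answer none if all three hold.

m₁+m₂+m₃ = 0 + 3 − 3 = 0  ✓
triangle: |5−5|=0 ≤ l₃=5 ≤ 5+5=10  ✓
parity: l₁+l₂+l₃ = 15 is odd  ✗

parity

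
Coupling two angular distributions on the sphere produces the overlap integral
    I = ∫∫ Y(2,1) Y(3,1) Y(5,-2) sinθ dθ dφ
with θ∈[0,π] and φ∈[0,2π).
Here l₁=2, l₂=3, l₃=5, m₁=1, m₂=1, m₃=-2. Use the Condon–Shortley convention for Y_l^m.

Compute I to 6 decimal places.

m-sum 0 ✓  L=10 even ✓  1≤5≤5 ✓
Π(2lᵢ+1) = 5×7×11 = 385
triangle coeff Δ(2,3,5) = 1/2310
Σ_t [0,0]: t=0:+1/144 = 1/144
(3j)²=10/231 [(2 3 5; 0 0 0)], sign=-1
Σ_t [0,0]: t=0:+1/288 = 1/288
(3j)²=1/22 [(2 3 5; 1 1 -2)], sign=-1
⇒ 4πI² = 25/33
I = (+1)√(25/33/(4π)) = 0.24553200

0.245532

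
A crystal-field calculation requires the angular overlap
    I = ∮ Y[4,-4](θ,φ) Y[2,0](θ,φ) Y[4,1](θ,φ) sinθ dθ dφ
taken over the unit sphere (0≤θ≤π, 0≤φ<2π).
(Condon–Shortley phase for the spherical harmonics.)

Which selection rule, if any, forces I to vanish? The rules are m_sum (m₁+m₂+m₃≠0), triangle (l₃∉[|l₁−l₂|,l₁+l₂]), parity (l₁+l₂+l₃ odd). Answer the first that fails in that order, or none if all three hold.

m_sum

m₁+m₂+m₃ = -4 + 0 + 1 = -3  ✗
triangle: |4−2|=2 ≤ l₃=4 ≤ 4+2=6
parity: l₁+l₂+l₃ = 10 is even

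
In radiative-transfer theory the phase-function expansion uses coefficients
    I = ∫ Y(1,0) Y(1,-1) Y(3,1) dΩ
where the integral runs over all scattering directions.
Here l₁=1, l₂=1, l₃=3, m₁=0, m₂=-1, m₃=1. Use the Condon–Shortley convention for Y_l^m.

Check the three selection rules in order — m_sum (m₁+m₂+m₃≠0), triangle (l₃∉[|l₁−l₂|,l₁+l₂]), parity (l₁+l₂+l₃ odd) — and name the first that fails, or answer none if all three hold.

m₁+m₂+m₃ = 0 − 1 + 1 = 0  ✓
triangle: |1−1|=0 ≤ l₃=3 ≤ 1+1=2  ✗
parity: l₁+l₂+l₃ = 5 is odd

triangle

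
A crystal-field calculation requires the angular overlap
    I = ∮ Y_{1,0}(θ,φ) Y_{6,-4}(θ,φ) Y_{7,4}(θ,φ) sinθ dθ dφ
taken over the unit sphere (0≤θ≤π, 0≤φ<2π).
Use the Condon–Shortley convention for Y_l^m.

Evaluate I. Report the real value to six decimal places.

m-sum 0 ✓  L=14 even ✓  5≤7≤7 ✓
Π(2lᵢ+1) = 3×13×15 = 585
triangle coeff Δ(1,6,7) = 1/1365
Σ_t [0,0]: t=0:+1/518400 = 1/518400
(3j)²=7/195 [(1 6 7; 0 0 0)], sign=-1
Σ_t [0,0]: t=0:+1/7257600 = 1/7257600
(3j)²=11/455 [(1 6 7; 0 -4 4)], sign=-1
⇒ 4πI² = 33/65
I = (+1)√(33/65/(4π)) = 0.20099968

0.201000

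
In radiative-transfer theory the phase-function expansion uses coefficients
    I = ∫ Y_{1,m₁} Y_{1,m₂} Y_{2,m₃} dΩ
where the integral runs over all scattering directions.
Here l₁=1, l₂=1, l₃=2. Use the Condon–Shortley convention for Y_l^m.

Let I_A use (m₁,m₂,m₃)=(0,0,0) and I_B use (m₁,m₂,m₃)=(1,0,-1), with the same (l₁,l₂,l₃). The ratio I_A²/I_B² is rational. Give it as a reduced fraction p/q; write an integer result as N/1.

Same 1,1,2: normalisation and zero-m 3j drop out of the ratio.
A: Δ: 0! 2! 2! / 5! → 1/30; sum: t=0:+1/1 = 1/1; 3j²(1 1 2; 0 0 0) = Δ·Π!·Σ² = 2/15  (sign +1)
B: Δ: 0! 2! 2! / 5! → 1/30; sum: t=0:+1/2 = 1/2; 3j²(1 1 2; 1 0 -1) = Δ·Π!·Σ² = 1/10  (sign -1)
I_A²/I_B² = (2/15)/(1/10) = 4/3

4/3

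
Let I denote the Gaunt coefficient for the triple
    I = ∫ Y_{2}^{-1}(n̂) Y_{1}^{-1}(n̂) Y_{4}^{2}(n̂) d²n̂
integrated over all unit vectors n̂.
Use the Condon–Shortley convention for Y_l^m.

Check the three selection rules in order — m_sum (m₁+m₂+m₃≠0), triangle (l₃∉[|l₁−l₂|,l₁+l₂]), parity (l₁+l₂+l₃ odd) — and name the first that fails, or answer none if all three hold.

triangle

m₁+m₂+m₃ = -1 − 1 + 2 = 0  ✓
triangle: |2−1|=1 ≤ l₃=4 ≤ 2+1=3  ✗
parity: l₁+l₂+l₃ = 7 is odd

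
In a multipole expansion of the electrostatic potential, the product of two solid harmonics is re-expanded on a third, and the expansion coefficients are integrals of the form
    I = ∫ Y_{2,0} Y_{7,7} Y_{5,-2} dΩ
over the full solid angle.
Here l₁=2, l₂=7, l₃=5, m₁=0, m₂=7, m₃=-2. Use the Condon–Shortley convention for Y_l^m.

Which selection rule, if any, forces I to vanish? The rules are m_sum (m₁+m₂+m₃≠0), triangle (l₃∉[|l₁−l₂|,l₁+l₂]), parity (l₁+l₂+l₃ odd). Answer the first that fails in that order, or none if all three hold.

m_sum

m₁+m₂+m₃ = 0 + 7 − 2 = 5  ✗
triangle: |2−7|=5 ≤ l₃=5 ≤ 2+7=9
parity: l₁+l₂+l₃ = 14 is even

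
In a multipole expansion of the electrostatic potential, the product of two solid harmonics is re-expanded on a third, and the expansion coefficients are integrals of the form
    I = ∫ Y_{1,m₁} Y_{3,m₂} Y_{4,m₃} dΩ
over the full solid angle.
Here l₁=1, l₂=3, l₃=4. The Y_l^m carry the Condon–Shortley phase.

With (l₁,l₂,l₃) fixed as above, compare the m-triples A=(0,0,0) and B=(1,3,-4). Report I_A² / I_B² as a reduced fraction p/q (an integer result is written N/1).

Shared (l₁,l₂,l₃)=(1,3,4): N and (l;000)² cancel in I_A²/I_B².
A: Δ = 0!·2!·6!/9! = 1/252; Racah Σ t=0..0: t=0:+1/36 = 1/36; ⇒ 3j(1 3 4; 0 0 0)² = 4/63, sgn +1
B: Δ = 0!·2!·6!/9! = 1/252; Racah Σ t=0..0: t=0:+1/1440 = 1/1440; ⇒ 3j(1 3 4; 1 3 -4)² = 1/9, sgn +1
I_A²/I_B² = (4/63)/(1/9) = 4/7

4/7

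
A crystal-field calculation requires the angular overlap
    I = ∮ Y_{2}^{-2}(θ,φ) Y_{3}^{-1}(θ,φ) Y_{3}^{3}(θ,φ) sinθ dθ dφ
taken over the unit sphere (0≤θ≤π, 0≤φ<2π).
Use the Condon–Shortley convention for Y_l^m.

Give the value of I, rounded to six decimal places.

Rules hold: Σm=0, L=8 even, 1≤3≤5.
N = 5·7·7 = 245
Δ = 2!·2!·4!/9! = 1/3780
Racah Σ t=0..2: t=0:+1/24 t=1:−1/4 t=2:+1/24 = -1/6
⇒ 3j(2 3 3; 0 0 0)² = 4/105, sgn +1
Racah Σ t=2..2: t=2:+1/96 = 1/96
⇒ 3j(2 3 3; -2 -1 3)² = 1/42, sgn +1
4πI² = N·(3j₀)²·(3jₘ)² = 2/9
I = +1·√(0.222222/4π) = 0.13298076

0.132981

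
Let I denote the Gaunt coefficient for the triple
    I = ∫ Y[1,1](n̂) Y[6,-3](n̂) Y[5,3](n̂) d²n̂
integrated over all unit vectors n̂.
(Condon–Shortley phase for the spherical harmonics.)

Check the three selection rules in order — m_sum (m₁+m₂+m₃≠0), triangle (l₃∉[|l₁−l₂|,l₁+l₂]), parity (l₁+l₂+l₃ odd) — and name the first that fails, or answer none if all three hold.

m_sum

Σmᵢ = 1  ✗
l₃∈[|l₁−l₂|,l₁+l₂]=[5,7], have l₃=5
Σlᵢ = 12 ⇒ even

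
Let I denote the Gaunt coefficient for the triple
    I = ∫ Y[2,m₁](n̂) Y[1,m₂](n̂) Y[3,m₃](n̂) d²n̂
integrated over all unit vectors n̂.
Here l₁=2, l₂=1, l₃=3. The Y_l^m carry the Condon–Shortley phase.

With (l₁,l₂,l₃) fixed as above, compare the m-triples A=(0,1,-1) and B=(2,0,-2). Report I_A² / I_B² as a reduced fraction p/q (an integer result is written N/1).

6/5

Same 2,1,3: normalisation and zero-m 3j drop out of the ratio.
A: Δ: 0! 4! 2! / 7! → 1/105; sum: t=0:+1/8 = 1/8; 3j²(2 1 3; 0 1 -1) = Δ·Π!·Σ² = 2/35  (sign +1)
B: Δ: 0! 4! 2! / 7! → 1/105; sum: t=0:+1/24 = 1/24; 3j²(2 1 3; 2 0 -2) = Δ·Π!·Σ² = 1/21  (sign -1)
I_A²/I_B² = (2/35)/(1/21) = 6/5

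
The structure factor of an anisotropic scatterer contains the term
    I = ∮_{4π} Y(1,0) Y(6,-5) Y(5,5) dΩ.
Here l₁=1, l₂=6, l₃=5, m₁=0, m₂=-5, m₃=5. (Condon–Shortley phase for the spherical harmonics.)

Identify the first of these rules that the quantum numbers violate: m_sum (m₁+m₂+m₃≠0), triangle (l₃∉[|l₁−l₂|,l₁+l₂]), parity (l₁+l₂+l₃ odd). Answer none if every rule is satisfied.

none

Σmᵢ = 0  ✓
l₃∈[|l₁−l₂|,l₁+l₂]=[5,7], have l₃=5  ✓
Σlᵢ = 12 ⇒ even  ✓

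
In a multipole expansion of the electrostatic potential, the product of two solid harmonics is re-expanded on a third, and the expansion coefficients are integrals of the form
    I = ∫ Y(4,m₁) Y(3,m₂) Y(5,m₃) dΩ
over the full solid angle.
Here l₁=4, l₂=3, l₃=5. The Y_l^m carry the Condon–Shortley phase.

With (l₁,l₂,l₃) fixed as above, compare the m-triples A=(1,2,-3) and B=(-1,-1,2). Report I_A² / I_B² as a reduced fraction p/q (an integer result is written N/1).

15/256

Shared (l₁,l₂,l₃)=(4,3,5): N and (l;000)² cancel in I_A²/I_B².
A: Δ = 2!·6!·4!/13! = 1/180180; Racah Σ t=1..2: t=1:−1/1152 t=2:+1/1440 = -1/5760; ⇒ 3j(4 3 5; 1 2 -3)² = 1/858, sgn -1
B: Δ = 2!·6!·4!/13! = 1/180180; Racah Σ t=0..2: t=0:+1/960 t=1:−1/288 t=2:+1/1728 = -1/540; ⇒ 3j(4 3 5; -1 -1 2)² = 128/6435, sgn +1
I_A²/I_B² = (1/858)/(128/6435) = 15/256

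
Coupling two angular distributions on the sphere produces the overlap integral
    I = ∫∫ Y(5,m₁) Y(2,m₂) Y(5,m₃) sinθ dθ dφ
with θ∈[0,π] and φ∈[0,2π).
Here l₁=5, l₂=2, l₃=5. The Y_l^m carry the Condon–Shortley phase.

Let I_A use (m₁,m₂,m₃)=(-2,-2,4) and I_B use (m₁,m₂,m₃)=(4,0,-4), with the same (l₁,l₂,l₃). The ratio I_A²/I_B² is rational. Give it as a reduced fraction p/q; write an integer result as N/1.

Same 5,2,5: normalisation and zero-m 3j drop out of the ratio.
A: Δ: 2! 8! 2! / 13! → 1/38610; sum: t=0:+1/20160 = 1/20160; 3j²(5 2 5; -2 -2 4) = Δ·Π!·Σ² = 12/715  (sign -1)
B: Δ: 2! 8! 2! / 13! → 1/38610; sum: t=0:+1/20160 t=1:−1/40320 = 1/40320; 3j²(5 2 5; 4 0 -4) = Δ·Π!·Σ² = 6/715  (sign -1)
I_A²/I_B² = (12/715)/(6/715) = 2/1

2/1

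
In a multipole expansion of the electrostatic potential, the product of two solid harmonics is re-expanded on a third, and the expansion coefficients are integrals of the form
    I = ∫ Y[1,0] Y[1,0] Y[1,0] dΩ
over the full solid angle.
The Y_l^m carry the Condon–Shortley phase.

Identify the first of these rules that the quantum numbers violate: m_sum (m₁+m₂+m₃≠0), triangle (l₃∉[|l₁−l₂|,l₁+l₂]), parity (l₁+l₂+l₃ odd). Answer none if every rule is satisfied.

parity

m₁+m₂+m₃ = 0 + 0 + 0 = 0  ✓
triangle: |1−1|=0 ≤ l₃=1 ≤ 1+1=2  ✓
parity: l₁+l₂+l₃ = 3 is odd  ✗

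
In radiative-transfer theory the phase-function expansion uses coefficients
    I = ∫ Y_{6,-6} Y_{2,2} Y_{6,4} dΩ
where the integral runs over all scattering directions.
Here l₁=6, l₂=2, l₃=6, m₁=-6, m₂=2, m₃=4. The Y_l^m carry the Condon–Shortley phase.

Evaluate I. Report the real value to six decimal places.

Rules hold: Σm=0, L=14 even, 4≤6≤8.
N = 13·5·13 = 845
Δ = 2!·10!·2!/15! = 1/90090
Racah Σ t=0..2: t=0:+1/69120 t=1:−1/14400 t=2:+1/69120 = -7/172800
⇒ 3j(6 2 6; 0 0 0)² = 14/715, sgn -1
Racah Σ t=2..2: t=2:+1/14515200 = 1/14515200
⇒ 3j(6 2 6; -6 2 4)² = 2/455, sgn +1
4πI² = N·(3j₀)²·(3jₘ)² = 4/55
I = -1·√(0.0727273/4π) = -0.07607531

-0.076075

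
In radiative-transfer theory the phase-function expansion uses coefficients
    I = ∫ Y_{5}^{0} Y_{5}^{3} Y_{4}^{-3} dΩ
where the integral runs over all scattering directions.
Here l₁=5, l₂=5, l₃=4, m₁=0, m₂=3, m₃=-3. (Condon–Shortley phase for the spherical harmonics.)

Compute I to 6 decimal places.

0.130198

m-sum 0 ✓  L=14 even ✓  0≤4≤10 ✓
Π(2lᵢ+1) = 11×11×9 = 1089
triangle coeff Δ(5,5,4) = 1/3153150
Σ_t [1,5]: t=1:−1/69120 t=2:+1/1728 t=3:−1/576 t=4:+1/1728 t=5:−1/69120 = -7/11520
(3j)²=2/143 [(5 5 4; 0 0 0)], sign=-1
Σ_t [4,5]: t=4:+1/6912 t=5:−1/17280 = 1/11520
(3j)²=2/143 [(5 5 4; 0 3 -3)], sign=-1
⇒ 4πI² = 36/169
I = (+1)√(36/169/(4π)) = 0.13019760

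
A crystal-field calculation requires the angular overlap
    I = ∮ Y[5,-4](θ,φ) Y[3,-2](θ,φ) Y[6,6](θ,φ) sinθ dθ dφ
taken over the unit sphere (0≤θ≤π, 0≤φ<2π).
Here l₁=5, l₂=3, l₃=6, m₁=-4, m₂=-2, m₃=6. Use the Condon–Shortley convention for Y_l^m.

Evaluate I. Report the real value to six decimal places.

0.207001

m-sum 0 ✓  L=14 even ✓  2≤6≤8 ✓
Π(2lᵢ+1) = 11×7×13 = 1001
triangle coeff Δ(5,3,6) = 1/675675
Σ_t [0,2]: t=0:+1/8640 t=1:−1/2304 t=2:+1/8640 = -7/34560
(3j)²=7/429 [(5 3 6; 0 0 0)], sign=-1
Σ_t [1,1]: t=1:−1/967680 = -1/967680
(3j)²=3/91 [(5 3 6; -4 -2 6)], sign=-1
⇒ 4πI² = 7/13
I = (+1)√(7/13/(4π)) = 0.20700098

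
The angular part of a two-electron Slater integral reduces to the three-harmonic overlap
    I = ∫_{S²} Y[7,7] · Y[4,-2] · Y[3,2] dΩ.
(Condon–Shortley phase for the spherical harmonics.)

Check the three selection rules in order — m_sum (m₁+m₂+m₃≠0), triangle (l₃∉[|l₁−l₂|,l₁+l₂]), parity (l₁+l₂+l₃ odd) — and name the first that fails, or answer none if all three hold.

m_sum

azimuthal sum: 7 − 2 + 2 = 7  ✗
3 ≤ 3 ≤ 11 (triangle on l)
L = 7 + 4 + 3 = 14 (even)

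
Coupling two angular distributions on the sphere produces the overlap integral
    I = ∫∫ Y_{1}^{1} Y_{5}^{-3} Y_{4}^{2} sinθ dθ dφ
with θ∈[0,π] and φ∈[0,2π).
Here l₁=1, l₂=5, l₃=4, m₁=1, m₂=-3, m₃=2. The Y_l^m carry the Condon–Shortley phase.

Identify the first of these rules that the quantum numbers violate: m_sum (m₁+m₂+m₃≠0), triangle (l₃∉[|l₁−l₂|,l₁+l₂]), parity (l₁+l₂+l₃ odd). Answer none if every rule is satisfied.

none

m₁+m₂+m₃ = 1 − 3 + 2 = 0  ✓
triangle: |1−5|=4 ≤ l₃=4 ≤ 1+5=6  ✓
parity: l₁+l₂+l₃ = 10 is even  ✓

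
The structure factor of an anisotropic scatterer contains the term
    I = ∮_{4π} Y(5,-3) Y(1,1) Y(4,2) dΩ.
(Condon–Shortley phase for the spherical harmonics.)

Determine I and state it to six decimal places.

Rules hold: Σm=0, L=10 even, 4≤4≤6.
N = 11·3·9 = 297
Δ = 2!·8!·0!/11! = 1/495
Racah Σ t=1..1: t=1:−1/576 = -1/576
⇒ 3j(5 1 4; 0 0 0)² = 5/99, sgn -1
Racah Σ t=2..2: t=2:+1/2880 = 1/2880
⇒ 3j(5 1 4; -3 1 2)² = 28/495, sgn +1
4πI² = N·(3j₀)²·(3jₘ)² = 28/33
I = -1·√(0.848485/4π) = -0.25984664

-0.259847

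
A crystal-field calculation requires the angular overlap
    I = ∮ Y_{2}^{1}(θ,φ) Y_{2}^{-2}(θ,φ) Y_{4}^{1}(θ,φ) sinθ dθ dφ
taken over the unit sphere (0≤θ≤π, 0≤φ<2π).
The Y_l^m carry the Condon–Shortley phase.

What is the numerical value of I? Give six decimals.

m-sum 0 ✓  L=8 even ✓  0≤4≤4 ✓
Π(2lᵢ+1) = 5×5×9 = 225
triangle coeff Δ(2,2,4) = 1/630
Σ_t [0,0]: t=0:+1/16 = 1/16
(3j)²=2/35 [(2 2 4; 0 0 0)], sign=+1
Σ_t [0,0]: t=0:+1/144 = 1/144
(3j)²=1/126 [(2 2 4; 1 -2 1)], sign=-1
⇒ 4πI² = 5/49
I = (-1)√(5/49/(4π)) = -0.09011188

-0.090112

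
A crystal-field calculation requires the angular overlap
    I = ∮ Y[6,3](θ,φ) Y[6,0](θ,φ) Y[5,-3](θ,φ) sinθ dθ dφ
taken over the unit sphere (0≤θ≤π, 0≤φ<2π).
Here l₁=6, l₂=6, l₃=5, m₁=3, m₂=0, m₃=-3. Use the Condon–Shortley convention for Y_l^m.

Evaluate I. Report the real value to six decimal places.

0.000000

Σlᵢ=17 odd — θ-integrand is odd under cosθ→−cosθ; I=0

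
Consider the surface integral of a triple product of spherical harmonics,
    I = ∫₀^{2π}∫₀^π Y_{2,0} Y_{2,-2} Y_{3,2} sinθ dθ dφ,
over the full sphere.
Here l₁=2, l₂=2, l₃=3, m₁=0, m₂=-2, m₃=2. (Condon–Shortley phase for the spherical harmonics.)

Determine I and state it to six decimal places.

Σlᵢ=7 odd — θ-integrand is odd under cosθ→−cosθ; I=0

0.000000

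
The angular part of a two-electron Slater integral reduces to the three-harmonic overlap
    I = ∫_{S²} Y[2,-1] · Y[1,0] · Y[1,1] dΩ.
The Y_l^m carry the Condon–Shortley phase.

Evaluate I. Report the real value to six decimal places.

-0.218510

Rules hold: Σm=0, L=4 even, 1≤1≤3.
N = 5·3·3 = 45
Δ = 2!·2!·0!/5! = 1/30
Racah Σ t=1..1: t=1:−1/1 = -1/1
⇒ 3j(2 1 1; 0 0 0)² = 2/15, sgn +1
Racah Σ t=1..1: t=1:−1/2 = -1/2
⇒ 3j(2 1 1; -1 0 1)² = 1/10, sgn -1
4πI² = N·(3j₀)²·(3jₘ)² = 3/5
I = -1·√(0.6/4π) = -0.21850969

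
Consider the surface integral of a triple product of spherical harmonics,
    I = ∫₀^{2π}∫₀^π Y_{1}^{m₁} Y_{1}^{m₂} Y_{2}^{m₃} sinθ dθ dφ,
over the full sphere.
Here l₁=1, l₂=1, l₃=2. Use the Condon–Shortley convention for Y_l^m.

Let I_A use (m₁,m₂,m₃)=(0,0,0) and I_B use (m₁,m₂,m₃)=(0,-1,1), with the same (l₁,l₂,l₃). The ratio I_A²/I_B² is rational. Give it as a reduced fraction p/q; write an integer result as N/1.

4/3

l's match ⇒ only the (l;m) 3-j factors differ between A and B.
A: triangle coeff Δ(1,1,2) = 1/30; Σ_t [0,0]: t=0:+1/1 = 1/1; (3j)²=2/15 [(1 1 2; 0 0 0)], sign=+1
B: triangle coeff Δ(1,1,2) = 1/30; Σ_t [0,0]: t=0:+1/2 = 1/2; (3j)²=1/10 [(1 1 2; 0 -1 1)], sign=-1
I_A²/I_B² = (2/15)/(1/10) = 4/3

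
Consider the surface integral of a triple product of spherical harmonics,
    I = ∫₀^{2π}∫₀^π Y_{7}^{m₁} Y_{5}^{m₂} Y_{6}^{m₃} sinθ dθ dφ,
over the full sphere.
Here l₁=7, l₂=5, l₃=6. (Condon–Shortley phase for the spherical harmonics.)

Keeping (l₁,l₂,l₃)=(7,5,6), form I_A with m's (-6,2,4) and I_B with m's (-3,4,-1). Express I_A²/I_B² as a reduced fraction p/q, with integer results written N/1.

Same 7,5,6: normalisation and zero-m 3j drop out of the ratio.
A: Δ: 6! 8! 4! / 19! → 1/174594420; sum: t=5:−1/19353600 t=6:+1/21772800 = -1/174182400; 3j²(7 5 6; -6 2 4) = Δ·Π!·Σ² = 1/3876  (sign -1)
B: Δ: 6! 8! 4! / 19! → 1/174594420; sum: t=5:−1/2073600 t=6:+1/2488320 = -1/12441600; 3j²(7 5 6; -3 4 -1) = Δ·Π!·Σ² = 98/138567  (sign +1)
I_A²/I_B² = (1/3876)/(98/138567) = 143/392

143/392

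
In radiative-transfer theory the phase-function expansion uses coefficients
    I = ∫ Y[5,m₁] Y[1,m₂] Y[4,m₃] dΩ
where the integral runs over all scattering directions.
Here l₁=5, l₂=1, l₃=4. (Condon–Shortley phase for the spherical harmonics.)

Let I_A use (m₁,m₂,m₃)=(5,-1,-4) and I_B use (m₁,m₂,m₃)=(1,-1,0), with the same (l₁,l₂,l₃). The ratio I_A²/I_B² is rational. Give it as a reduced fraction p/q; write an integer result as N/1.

3/1

Same 5,1,4: normalisation and zero-m 3j drop out of the ratio.
A: Δ: 2! 8! 0! / 11! → 1/495; sum: t=0:+1/80640 = 1/80640; 3j²(5 1 4; 5 -1 -4) = Δ·Π!·Σ² = 1/11  (sign +1)
B: Δ: 2! 8! 0! / 11! → 1/495; sum: t=0:+1/1152 = 1/1152; 3j²(5 1 4; 1 -1 0) = Δ·Π!·Σ² = 1/33  (sign +1)
I_A²/I_B² = (1/11)/(1/33) = 3/1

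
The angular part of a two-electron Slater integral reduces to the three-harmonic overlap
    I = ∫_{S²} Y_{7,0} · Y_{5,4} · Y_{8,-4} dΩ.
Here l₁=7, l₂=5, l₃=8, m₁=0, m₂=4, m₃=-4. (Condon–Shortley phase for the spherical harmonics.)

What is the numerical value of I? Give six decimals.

Checks pass: Σm=0; 20 even; l₃=8∈[2,12].
(2·7+1)(2·5+1)(2·8+1) = 2805
Δ: 4! 10! 6! / 21! → 1/814773960
sum: t=0:+1/87091200 t=1:−1/4976640 t=2:+1/2073600 t=3:−1/4976640 t=4:+1/87091200 = 1/9676800
3j²(7 5 8; 0 0 0) = Δ·Π!·Σ² = 360/46189  (sign +1)
sum: t=3:−1/74649600 t=4:+1/87091200 = -1/522547200
3j²(7 5 8; 0 4 -4) = Δ·Π!·Σ² = 2/4199  (sign -1)
combine: 4πI² = 2805·360/46189·2/4199 = 10800/1037153
take √, sign -1: I = -0.02878628

-0.028786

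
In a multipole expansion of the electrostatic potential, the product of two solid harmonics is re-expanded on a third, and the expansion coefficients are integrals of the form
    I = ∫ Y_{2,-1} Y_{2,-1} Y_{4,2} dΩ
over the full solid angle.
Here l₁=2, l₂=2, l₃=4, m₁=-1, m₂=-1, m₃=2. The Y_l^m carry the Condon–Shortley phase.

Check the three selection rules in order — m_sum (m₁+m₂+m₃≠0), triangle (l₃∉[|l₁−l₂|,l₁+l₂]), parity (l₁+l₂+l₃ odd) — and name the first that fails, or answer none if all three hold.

m₁+m₂+m₃ = -1 − 1 + 2 = 0  ✓
triangle: |2−2|=0 ≤ l₃=4 ≤ 2+2=4  ✓
parity: l₁+l₂+l₃ = 8 is even  ✓

none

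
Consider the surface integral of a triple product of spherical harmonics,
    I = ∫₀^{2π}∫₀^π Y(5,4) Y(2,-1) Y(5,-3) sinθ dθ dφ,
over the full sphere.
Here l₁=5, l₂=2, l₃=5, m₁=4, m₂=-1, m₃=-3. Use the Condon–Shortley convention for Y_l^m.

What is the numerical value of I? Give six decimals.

Checks pass: Σm=0; 12 even; l₃=5∈[3,7].
(2·5+1)(2·2+1)(2·5+1) = 605
Δ: 2! 8! 2! / 13! → 1/38610
sum: t=0:+1/2880 t=1:−1/576 t=2:+1/2880 = -1/960
3j²(5 2 5; 0 0 0) = Δ·Π!·Σ² = 10/429  (sign +1)
sum: t=0:+1/10080 t=1:−1/80640 = 1/11520
3j²(5 2 5; 4 -1 -3) = Δ·Π!·Σ² = 49/1430  (sign +1)
combine: 4πI² = 605·10/429·49/1430 = 245/507
take √, sign +1: I = 0.19609844

0.196098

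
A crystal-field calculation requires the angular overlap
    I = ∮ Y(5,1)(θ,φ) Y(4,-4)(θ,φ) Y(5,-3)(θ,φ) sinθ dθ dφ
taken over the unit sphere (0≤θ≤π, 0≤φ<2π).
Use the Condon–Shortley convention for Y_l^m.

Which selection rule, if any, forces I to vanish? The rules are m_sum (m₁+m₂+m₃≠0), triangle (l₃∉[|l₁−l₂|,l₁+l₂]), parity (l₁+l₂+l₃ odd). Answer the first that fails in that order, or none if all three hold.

m_sum

Σmᵢ = -6  ✗
l₃∈[|l₁−l₂|,l₁+l₂]=[1,9], have l₃=5
Σlᵢ = 14 ⇒ even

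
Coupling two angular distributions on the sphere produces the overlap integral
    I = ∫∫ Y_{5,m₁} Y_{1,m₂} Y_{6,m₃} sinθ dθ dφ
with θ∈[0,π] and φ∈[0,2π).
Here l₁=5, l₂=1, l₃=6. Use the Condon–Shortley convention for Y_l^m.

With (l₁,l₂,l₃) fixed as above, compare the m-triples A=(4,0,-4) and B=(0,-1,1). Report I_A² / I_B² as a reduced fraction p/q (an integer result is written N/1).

20/21

l's match ⇒ only the (l;m) 3-j factors differ between A and B.
A: triangle coeff Δ(5,1,6) = 1/858; Σ_t [0,0]: t=0:+1/362880 = 1/362880; (3j)²=10/429 [(5 1 6; 4 0 -4)], sign=+1
B: triangle coeff Δ(5,1,6) = 1/858; Σ_t [0,0]: t=0:+1/28800 = 1/28800; (3j)²=7/286 [(5 1 6; 0 -1 1)], sign=-1
I_A²/I_B² = (10/429)/(7/286) = 20/21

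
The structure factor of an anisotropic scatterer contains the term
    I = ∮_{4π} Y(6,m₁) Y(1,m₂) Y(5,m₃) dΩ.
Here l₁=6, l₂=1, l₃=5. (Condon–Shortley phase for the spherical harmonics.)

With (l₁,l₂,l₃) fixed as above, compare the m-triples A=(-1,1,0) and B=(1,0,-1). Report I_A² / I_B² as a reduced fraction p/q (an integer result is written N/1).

Shared (l₁,l₂,l₃)=(6,1,5): N and (l;000)² cancel in I_A²/I_B².
A: Δ = 2!·10!·0!/13! = 1/858; Racah Σ t=2..2: t=2:+1/28800 = 1/28800; ⇒ 3j(6 1 5; -1 1 0)² = 7/286, sgn -1
B: Δ = 2!·10!·0!/13! = 1/858; Racah Σ t=1..1: t=1:−1/17280 = -1/17280; ⇒ 3j(6 1 5; 1 0 -1)² = 35/858, sgn -1
I_A²/I_B² = (7/286)/(35/858) = 3/5

3/5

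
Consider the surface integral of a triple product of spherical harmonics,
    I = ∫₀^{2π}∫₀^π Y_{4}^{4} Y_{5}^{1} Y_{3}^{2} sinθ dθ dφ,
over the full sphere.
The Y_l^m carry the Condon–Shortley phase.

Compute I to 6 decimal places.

0.000000

Σmᵢ = 7 ≠ 0, so the φ-integral vanishes; I = 0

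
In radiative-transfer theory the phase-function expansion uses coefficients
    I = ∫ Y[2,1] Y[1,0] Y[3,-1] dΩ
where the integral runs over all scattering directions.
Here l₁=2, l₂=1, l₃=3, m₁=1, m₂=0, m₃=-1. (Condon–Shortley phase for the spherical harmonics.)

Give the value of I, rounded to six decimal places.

Checks pass: Σm=0; 6 even; l₃=3∈[1,3].
(2·2+1)(2·1+1)(2·3+1) = 105
Δ: 0! 4! 2! / 7! → 1/105
sum: t=0:+1/4 = 1/4
3j²(2 1 3; 0 0 0) = Δ·Π!·Σ² = 3/35  (sign -1)
sum: t=0:+1/6 = 1/6
3j²(2 1 3; 1 0 -1) = Δ·Π!·Σ² = 8/105  (sign +1)
combine: 4πI² = 105·3/35·8/105 = 24/35
take √, sign -1: I = -0.23359668

-0.233597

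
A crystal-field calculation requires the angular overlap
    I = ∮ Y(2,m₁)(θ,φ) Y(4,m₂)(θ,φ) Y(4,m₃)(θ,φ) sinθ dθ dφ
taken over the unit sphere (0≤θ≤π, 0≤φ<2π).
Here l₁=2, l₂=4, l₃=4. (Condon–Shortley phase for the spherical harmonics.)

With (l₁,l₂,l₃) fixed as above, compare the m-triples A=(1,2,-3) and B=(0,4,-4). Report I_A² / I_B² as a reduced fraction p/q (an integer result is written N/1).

75/112

Same 2,4,4: normalisation and zero-m 3j drop out of the ratio.
A: Δ: 2! 2! 6! / 11! → 1/13860; sum: t=0:+1/1440 t=1:−1/240 = -1/288; 3j²(2 4 4; 1 2 -3) = Δ·Π!·Σ² = 5/132  (sign +1)
B: Δ: 2! 2! 6! / 11! → 1/13860; sum: t=2:+1/2880 = 1/2880; 3j²(2 4 4; 0 4 -4) = Δ·Π!·Σ² = 28/495  (sign +1)
I_A²/I_B² = (5/132)/(28/495) = 75/112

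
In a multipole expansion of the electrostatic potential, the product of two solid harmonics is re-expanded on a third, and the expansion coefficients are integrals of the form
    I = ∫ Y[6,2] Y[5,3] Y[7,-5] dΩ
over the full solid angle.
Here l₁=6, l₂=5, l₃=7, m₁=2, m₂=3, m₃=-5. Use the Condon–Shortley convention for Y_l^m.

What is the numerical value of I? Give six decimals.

Rules hold: Σm=0, L=18 even, 1≤7≤11.
N = 13·11·15 = 2145
Δ = 4!·8!·6!/19! = 1/174594420
Racah Σ t=0..4: t=0:+1/4147200 t=1:−1/207360 t=2:+1/82944 t=3:−1/207360 t=4:+1/4147200 = 1/345600
⇒ 3j(6 5 7; 0 0 0)² = 420/46189, sgn -1
Racah Σ t=2..4: t=2:+1/4147200 t=3:−1/3628800 t=4:+1/46448640 = -1/77414400
⇒ 3j(6 5 7; 2 3 -5)² = 3/41990, sgn -1
4πI² = N·(3j₀)²·(3jₘ)² = 1890/1356277
I = +1·√(0.00139352/4π) = 0.01053057

0.010531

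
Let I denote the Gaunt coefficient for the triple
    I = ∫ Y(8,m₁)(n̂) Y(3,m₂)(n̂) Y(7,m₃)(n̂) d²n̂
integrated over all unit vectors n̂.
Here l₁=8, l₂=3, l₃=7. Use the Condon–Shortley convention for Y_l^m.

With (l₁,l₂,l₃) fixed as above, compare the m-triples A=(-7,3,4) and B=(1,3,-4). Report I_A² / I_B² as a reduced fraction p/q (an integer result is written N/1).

117/55

l's match ⇒ only the (l;m) 3-j factors differ between A and B.
A: triangle coeff Δ(8,3,7) = 1/5290740; Σ_t [4,4]: t=4:+1/1916006400 = 1/1916006400; (3j)²=15/1292 [(8 3 7; -7 3 4)], sign=-1
B: triangle coeff Δ(8,3,7) = 1/5290740; Σ_t [4,4]: t=4:+1/104509440 = 1/104509440; (3j)²=275/50388 [(8 3 7; 1 3 -4)], sign=-1
I_A²/I_B² = (15/1292)/(275/50388) = 117/55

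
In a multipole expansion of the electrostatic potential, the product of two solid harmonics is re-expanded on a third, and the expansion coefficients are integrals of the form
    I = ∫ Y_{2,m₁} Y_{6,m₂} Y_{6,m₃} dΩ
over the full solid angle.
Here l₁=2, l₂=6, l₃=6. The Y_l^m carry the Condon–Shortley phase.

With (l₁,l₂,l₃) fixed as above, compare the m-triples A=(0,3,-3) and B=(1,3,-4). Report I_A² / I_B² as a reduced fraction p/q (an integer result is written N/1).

5/49

Same 2,6,6: normalisation and zero-m 3j drop out of the ratio.
A: Δ: 2! 2! 10! / 15! → 1/90090; sum: t=0:+1/1451520 t=1:−1/80640 t=2:+1/120960 = -1/290304; 3j²(2 6 6; 0 3 -3) = Δ·Π!·Σ² = 5/2002  (sign +1)
B: Δ: 2! 2! 10! / 15! → 1/90090; sum: t=0:+1/725760 t=1:−1/161280 = -1/207360; 3j²(2 6 6; 1 3 -4) = Δ·Π!·Σ² = 7/286  (sign -1)
I_A²/I_B² = (5/2002)/(7/286) = 5/49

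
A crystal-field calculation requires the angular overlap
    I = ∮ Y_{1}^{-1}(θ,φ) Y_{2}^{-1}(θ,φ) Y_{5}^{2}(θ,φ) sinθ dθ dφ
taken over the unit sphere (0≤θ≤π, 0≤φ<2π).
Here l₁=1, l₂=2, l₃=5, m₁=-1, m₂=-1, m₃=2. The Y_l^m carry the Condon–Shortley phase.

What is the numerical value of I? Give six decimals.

0.000000

triangle: need 1≤l₃≤3, have 5; I=0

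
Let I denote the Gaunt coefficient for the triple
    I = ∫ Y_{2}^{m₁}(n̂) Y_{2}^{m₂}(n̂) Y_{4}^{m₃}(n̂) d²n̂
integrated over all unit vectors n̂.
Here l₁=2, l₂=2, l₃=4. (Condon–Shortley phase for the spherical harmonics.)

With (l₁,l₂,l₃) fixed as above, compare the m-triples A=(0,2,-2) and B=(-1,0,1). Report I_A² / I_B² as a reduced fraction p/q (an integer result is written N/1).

l's match ⇒ only the (l;m) 3-j factors differ between A and B.
A: triangle coeff Δ(2,2,4) = 1/630; Σ_t [0,0]: t=0:+1/96 = 1/96; (3j)²=1/42 [(2 2 4; 0 2 -2)], sign=+1
B: triangle coeff Δ(2,2,4) = 1/630; Σ_t [0,0]: t=0:+1/24 = 1/24; (3j)²=1/21 [(2 2 4; -1 0 1)], sign=-1
I_A²/I_B² = (1/42)/(1/21) = 1/2

1/2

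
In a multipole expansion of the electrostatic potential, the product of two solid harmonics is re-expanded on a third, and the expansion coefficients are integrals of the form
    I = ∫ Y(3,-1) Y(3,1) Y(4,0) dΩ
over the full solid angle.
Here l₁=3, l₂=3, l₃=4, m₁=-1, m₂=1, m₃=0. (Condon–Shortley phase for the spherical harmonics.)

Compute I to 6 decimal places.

-0.025645

m-sum 0 ✓  L=10 even ✓  0≤4≤6 ✓
Π(2lᵢ+1) = 7×7×9 = 441
triangle coeff Δ(3,3,4) = 1/34650
Σ_t [0,2]: t=0:+1/72 t=1:−1/16 t=2:+1/72 = -5/144
(3j)²=2/77 [(3 3 4; 0 0 0)], sign=-1
Σ_t [0,2]: t=0:+1/1152 t=1:−1/36 t=2:+1/32 = 5/1152
(3j)²=1/1386 [(3 3 4; -1 1 0)], sign=+1
⇒ 4πI² = 1/121
I = (-1)√(1/121/(4π)) = -0.02564498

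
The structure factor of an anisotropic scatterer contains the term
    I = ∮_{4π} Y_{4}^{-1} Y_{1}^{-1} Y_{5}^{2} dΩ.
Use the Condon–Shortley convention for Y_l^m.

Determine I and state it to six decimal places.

Checks pass: Σm=0; 10 even; l₃=5∈[3,5].
(2·4+1)(2·1+1)(2·5+1) = 297
Δ: 0! 8! 2! / 11! → 1/495
sum: t=0:+1/576 = 1/576
3j²(4 1 5; 0 0 0) = Δ·Π!·Σ² = 5/99  (sign -1)
sum: t=0:+1/1440 = 1/1440
3j²(4 1 5; -1 -1 2) = Δ·Π!·Σ² = 7/165  (sign -1)
combine: 4πI² = 297·5/99·7/165 = 7/11
take √, sign +1: I = 0.22503380

0.225034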